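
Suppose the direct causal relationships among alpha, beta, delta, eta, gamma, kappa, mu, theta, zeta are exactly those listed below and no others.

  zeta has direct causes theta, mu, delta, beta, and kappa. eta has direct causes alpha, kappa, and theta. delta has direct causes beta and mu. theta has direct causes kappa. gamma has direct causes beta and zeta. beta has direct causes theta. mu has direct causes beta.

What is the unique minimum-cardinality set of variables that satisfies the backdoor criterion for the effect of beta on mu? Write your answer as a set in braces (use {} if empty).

Variables eligible for adjustment (non-descendants of beta, excluding beta and mu): {alpha, eta, kappa, theta}.
Backdoor paths from beta to mu:
  P1: beta <- theta <- kappa -> zeta <- mu
  P2: beta <- theta <- kappa -> zeta <- delta <- mu
  P3: beta <- theta -> eta <- kappa -> zeta <- mu
  P4: beta <- theta -> eta <- kappa -> zeta <- delta <- mu
  P5: beta <- theta -> zeta <- mu
  P6: beta <- theta -> zeta <- delta <- mu
Each backdoor path contains an unconditioned collider, so every path is already blocked with the empty conditioning set:
  P1: blocked at collider zeta (neither it nor any descendant is in the conditioning set).
  P2: blocked at collider zeta (neither it nor any descendant is in the conditioning set).
  P3: blocked at collider eta (neither it nor any descendant is in the conditioning set).
  P4: blocked at collider eta (neither it nor any descendant is in the conditioning set).
  P5: blocked at collider zeta (neither it nor any descendant is in the conditioning set).
  P6: blocked at collider zeta (neither it nor any descendant is in the conditioning set).
The empty set is therefore the unique smallest valid set.

{}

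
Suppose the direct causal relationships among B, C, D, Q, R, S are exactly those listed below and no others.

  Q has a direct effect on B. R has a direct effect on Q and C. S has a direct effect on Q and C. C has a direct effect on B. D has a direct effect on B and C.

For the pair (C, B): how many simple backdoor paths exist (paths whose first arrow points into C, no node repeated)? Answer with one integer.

A backdoor path from C to B is any simple undirected path whose first edge points into C (i.e. leaves C via a parent).
Parents of C: {D, R, S}.
Enumerating:
  P1: C <- S -> Q -> B
  P2: C <- D -> B
  P3: C <- R -> Q -> B
That exhausts the simple backdoor paths. Count: 3.

3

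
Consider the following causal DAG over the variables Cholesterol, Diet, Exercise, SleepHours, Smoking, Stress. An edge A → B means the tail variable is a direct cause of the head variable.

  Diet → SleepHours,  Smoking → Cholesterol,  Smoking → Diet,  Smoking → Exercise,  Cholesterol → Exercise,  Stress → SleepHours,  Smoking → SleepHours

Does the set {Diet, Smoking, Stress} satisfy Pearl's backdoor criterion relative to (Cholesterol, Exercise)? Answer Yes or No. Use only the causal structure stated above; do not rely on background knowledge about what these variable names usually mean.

Backdoor paths from Cholesterol to Exercise (paths whose first edge points into Cholesterol):
  P1: Cholesterol <- Smoking -> Exercise
Condition 1 (no descendant of Cholesterol in the set): holds — descendants of Cholesterol are {Exercise}; none are in {Diet, Smoking, Stress}.
Condition 2 (every backdoor path blocked by {Diet, Smoking, Stress}):
  P1: blocked at fork node Smoking ∈ conditioning set.
{Diet, Smoking, Stress} satisfies the backdoor criterion.

Yes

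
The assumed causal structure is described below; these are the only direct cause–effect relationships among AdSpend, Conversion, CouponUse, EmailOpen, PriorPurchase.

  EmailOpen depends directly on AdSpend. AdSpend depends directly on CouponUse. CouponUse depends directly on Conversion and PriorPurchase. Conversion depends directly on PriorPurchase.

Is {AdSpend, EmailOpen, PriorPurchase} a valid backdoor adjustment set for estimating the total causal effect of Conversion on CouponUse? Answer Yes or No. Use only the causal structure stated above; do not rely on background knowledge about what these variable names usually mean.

Backdoor paths from Conversion to CouponUse (paths whose first edge points into Conversion):
  P1: Conversion <- PriorPurchase -> CouponUse
Condition 1 (no descendant of Conversion in the set): FAILS — AdSpend and EmailOpen are descendants of Conversion.
Condition 2 (every backdoor path blocked by {AdSpend, EmailOpen, PriorPurchase}):
  P1: blocked at fork node PriorPurchase ∈ conditioning set.
{AdSpend, EmailOpen, PriorPurchase} does not satisfy the backdoor criterion.

No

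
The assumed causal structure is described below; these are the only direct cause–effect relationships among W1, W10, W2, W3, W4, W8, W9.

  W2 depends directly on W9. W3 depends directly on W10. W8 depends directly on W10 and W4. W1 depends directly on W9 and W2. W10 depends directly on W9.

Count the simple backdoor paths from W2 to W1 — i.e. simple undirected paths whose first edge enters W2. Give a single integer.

A backdoor path from W2 to W1 is any simple undirected path whose first edge points into W2 (i.e. leaves W2 via a parent).
Parents of W2: {W9}.
Enumerating:
  P1: W2 <- W9 -> W1
That exhausts the simple backdoor paths. Count: 1.

1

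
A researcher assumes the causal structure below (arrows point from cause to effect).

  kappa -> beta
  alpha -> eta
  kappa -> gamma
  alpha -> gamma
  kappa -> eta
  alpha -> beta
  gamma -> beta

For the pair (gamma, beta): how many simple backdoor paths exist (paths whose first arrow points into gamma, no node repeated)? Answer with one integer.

A backdoor path from gamma to beta is any simple undirected path whose first edge points into gamma (i.e. leaves gamma via a parent).
Parents of gamma: {alpha, kappa}.
Enumerating:
  P1: gamma <- kappa -> eta <- alpha -> beta
  P2: gamma <- kappa -> beta
  P3: gamma <- alpha -> eta <- kappa -> beta
  P4: gamma <- alpha -> beta
That exhausts the simple backdoor paths. Count: 4.

4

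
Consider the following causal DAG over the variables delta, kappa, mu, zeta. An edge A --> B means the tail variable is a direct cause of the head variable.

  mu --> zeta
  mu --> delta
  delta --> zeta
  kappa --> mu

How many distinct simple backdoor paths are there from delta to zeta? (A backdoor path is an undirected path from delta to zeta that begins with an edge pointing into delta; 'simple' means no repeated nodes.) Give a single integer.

1

A backdoor path from delta to zeta is any simple undirected path whose first edge points into delta (i.e. leaves delta via a parent).
Parents of delta: {mu}.
Enumerating:
  P1: delta <- mu -> zeta
That exhausts the simple backdoor paths. Count: 1.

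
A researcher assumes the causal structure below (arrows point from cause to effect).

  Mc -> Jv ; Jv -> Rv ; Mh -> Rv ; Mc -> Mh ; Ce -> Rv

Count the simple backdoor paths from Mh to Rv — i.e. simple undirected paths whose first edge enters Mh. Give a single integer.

A backdoor path from Mh to Rv is any simple undirected path whose first edge points into Mh (i.e. leaves Mh via a parent).
Parents of Mh: {Mc}.
Enumerating:
  P1: Mh <- Mc -> Jv -> Rv
That exhausts the simple backdoor paths. Count: 1.

1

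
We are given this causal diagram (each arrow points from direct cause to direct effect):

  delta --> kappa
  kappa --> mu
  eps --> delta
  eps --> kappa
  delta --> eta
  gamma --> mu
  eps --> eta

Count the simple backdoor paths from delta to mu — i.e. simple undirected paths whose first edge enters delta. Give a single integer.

A backdoor path from delta to mu is any simple undirected path whose first edge points into delta (i.e. leaves delta via a parent).
Parents of delta: {eps}.
Enumerating:
  P1: delta <- eps -> kappa -> mu
That exhausts the simple backdoor paths. Count: 1.

1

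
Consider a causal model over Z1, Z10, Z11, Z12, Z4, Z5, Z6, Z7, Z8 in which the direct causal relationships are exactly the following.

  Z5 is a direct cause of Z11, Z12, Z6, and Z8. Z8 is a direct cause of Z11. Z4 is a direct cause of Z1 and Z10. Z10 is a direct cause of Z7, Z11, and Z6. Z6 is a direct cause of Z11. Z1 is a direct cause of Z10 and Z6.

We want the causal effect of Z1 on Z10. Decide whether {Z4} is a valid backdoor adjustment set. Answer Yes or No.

Yes

Backdoor paths from Z1 to Z10 (paths whose first edge points into Z1):
  P1: Z1 <- Z4 -> Z10
Condition 1 (no descendant of Z1 in the set): holds — descendants of Z1 are {Z10, Z11, Z6, Z7}; none are in {Z4}.
Condition 2 (every backdoor path blocked by {Z4}):
  P1: blocked at fork node Z4 ∈ conditioning set.
{Z4} satisfies the backdoor criterion.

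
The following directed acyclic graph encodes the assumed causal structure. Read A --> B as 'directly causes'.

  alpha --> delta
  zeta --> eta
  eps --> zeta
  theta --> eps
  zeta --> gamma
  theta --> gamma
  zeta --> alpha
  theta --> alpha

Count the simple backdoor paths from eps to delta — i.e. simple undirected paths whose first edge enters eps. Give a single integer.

A backdoor path from eps to delta is any simple undirected path whose first edge points into eps (i.e. leaves eps via a parent).
Parents of eps: {theta}.
Enumerating:
  P1: eps <- theta -> alpha -> delta
  P2: eps <- theta -> gamma <- zeta -> alpha -> delta
That exhausts the simple backdoor paths. Count: 2.

2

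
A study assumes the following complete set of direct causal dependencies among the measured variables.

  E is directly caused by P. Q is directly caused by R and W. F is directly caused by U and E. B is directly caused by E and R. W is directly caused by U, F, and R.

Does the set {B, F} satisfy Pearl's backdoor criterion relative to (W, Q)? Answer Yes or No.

No

Backdoor paths from W to Q (paths whose first edge points into W):
  P1: W <- U -> F <- E -> B <- R -> Q
  P2: W <- R -> Q
  P3: W <- F <- E -> B <- R -> Q
Condition 1 (no descendant of W in the set): holds — descendants of W are {Q}; none are in {B, F}.
Condition 2 (every backdoor path blocked by {B, F}):
  P1: open — collider(s) F, B are conditioned on (or have a conditioned descendant) and no non-collider on the path is in the set.
  P2: open — no interior node is in the conditioning set.
  P3: blocked at chain node F ∈ conditioning set.
{B, F} does not satisfy the backdoor criterion.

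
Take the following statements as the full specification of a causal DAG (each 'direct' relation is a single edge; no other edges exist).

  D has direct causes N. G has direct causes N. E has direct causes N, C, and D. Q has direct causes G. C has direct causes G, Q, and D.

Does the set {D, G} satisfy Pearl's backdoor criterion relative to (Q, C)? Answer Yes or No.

Yes

Backdoor paths from Q to C (paths whose first edge points into Q):
  P1: Q <- G <- N -> D -> C
  P2: Q <- G <- N -> D -> E <- C
  P3: Q <- G <- N -> E <- D -> C
  P4: Q <- G <- N -> E <- C
  P5: Q <- G -> C
Condition 1 (no descendant of Q in the set): holds — descendants of Q are {C, E}; none are in {D, G}.
Condition 2 (every backdoor path blocked by {D, G}):
  P1: blocked at chain node G ∈ conditioning set.
  P2: blocked at chain node G ∈ conditioning set.
  P3: blocked at chain node G ∈ conditioning set.
  P4: blocked at chain node G ∈ conditioning set.
  P5: blocked at fork node G ∈ conditioning set.
{D, G} satisfies the backdoor criterion.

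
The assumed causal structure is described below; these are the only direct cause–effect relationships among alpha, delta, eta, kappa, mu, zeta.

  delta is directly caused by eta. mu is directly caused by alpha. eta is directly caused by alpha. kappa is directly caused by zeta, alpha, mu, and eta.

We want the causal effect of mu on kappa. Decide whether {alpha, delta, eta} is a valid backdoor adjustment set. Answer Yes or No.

Yes

Backdoor paths from mu to kappa (paths whose first edge points into mu):
  P1: mu <- alpha -> eta -> kappa
  P2: mu <- alpha -> kappa
Condition 1 (no descendant of mu in the set): holds — descendants of mu are {kappa}; none are in {alpha, delta, eta}.
Condition 2 (every backdoor path blocked by {alpha, delta, eta}):
  P1: blocked at fork node alpha ∈ conditioning set.
  P2: blocked at fork node alpha ∈ conditioning set.
{alpha, delta, eta} satisfies the backdoor criterion.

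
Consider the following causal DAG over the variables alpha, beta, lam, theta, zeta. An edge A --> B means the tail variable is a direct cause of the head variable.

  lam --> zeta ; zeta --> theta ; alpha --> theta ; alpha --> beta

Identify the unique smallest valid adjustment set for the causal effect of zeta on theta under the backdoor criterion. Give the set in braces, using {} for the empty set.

Variables eligible for adjustment (non-descendants of zeta, excluding zeta and theta): {alpha, beta, lam}.
Backdoor paths from zeta to theta:
  (none)
With no backdoor paths the empty set already satisfies the criterion, and it is trivially minimal.

{}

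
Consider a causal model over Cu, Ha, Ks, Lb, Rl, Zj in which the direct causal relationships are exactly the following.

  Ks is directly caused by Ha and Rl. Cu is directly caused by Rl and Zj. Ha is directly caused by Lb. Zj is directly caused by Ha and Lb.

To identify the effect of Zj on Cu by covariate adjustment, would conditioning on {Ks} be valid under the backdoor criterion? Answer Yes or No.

Backdoor paths from Zj to Cu (paths whose first edge points into Zj):
  P1: Zj <- Lb -> Ha -> Ks <- Rl -> Cu
  P2: Zj <- Ha -> Ks <- Rl -> Cu
Condition 1 (no descendant of Zj in the set): holds — descendants of Zj are {Cu}; none are in {Ks}.
Condition 2 (every backdoor path blocked by {Ks}):
  P1: open — collider(s) Ks are conditioned on (or have a conditioned descendant) and no non-collider on the path is in the set.
  P2: open — collider(s) Ks are conditioned on (or have a conditioned descendant) and no non-collider on the path is in the set.
{Ks} does not satisfy the backdoor criterion.

No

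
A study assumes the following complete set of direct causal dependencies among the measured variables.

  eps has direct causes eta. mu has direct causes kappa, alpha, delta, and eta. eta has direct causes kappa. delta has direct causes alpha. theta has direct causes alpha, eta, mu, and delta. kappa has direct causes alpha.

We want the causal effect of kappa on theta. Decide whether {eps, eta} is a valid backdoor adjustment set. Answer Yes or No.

Backdoor paths from kappa to theta (paths whose first edge points into kappa):
  P1: kappa <- alpha -> delta -> mu <- eta -> theta
  P2: kappa <- alpha -> delta -> mu -> theta
  P3: kappa <- alpha -> delta -> theta
  P4: kappa <- alpha -> mu <- delta -> theta
  P5: kappa <- alpha -> mu <- eta -> theta
  P6: kappa <- alpha -> mu -> theta
  P7: kappa <- alpha -> theta
Condition 1 (no descendant of kappa in the set): FAILS — eps and eta are descendants of kappa.
Condition 2 (every backdoor path blocked by {eps, eta}):
  P1: blocked at collider mu (neither it nor any descendant is in the conditioning set).
  P2: open — no interior node is in the conditioning set.
  P3: open — no interior node is in the conditioning set.
  P4: blocked at collider mu (neither it nor any descendant is in the conditioning set).
  P5: blocked at collider mu (neither it nor any descendant is in the conditioning set).
  P6: open — no interior node is in the conditioning set.
  P7: open — no interior node is in the conditioning set.
{eps, eta} does not satisfy the backdoor criterion.

No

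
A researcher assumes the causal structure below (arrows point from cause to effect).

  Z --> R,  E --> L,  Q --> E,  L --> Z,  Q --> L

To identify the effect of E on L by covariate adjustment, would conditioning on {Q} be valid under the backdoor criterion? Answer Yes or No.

Backdoor paths from E to L (paths whose first edge points into E):
  P1: E <- Q -> L
Condition 1 (no descendant of E in the set): holds — descendants of E are {L, R, Z}; none are in {Q}.
Condition 2 (every backdoor path blocked by {Q}):
  P1: blocked at fork node Q ∈ conditioning set.
{Q} satisfies the backdoor criterion.

Yes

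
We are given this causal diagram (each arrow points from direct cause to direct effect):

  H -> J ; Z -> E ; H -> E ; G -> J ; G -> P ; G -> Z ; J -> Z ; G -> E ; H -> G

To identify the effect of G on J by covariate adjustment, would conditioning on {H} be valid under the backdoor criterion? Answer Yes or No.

Yes

Backdoor paths from G to J (paths whose first edge points into G):
  P1: G <- H -> J
  P2: G <- H -> E <- Z <- J
Condition 1 (no descendant of G in the set): holds — descendants of G are {E, J, P, Z}; none are in {H}.
Condition 2 (every backdoor path blocked by {H}):
  P1: blocked at fork node H ∈ conditioning set.
  P2: blocked at fork node H ∈ conditioning set.
{H} satisfies the backdoor criterion.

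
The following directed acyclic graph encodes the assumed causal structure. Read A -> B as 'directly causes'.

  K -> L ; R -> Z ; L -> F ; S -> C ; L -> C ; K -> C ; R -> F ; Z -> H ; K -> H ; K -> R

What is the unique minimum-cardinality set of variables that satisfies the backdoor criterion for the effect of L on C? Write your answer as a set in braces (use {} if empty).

{K}

Variables eligible for adjustment (non-descendants of L, excluding L and C): {H, K, R, S, Z}.
Backdoor paths from L to C:
  P1: L <- K -> C
The empty set is not sufficient: P1 (L <- K -> C) has no collider blocking it and no conditioned non-collider, so it is open.
Try {K}:
  P1: blocked at fork node K ∈ conditioning set.
{K} contains no descendant of L and blocks every backdoor path.
No other singleton works — e.g. {R} leaves P1 open — so {K} is the unique smallest valid adjustment set.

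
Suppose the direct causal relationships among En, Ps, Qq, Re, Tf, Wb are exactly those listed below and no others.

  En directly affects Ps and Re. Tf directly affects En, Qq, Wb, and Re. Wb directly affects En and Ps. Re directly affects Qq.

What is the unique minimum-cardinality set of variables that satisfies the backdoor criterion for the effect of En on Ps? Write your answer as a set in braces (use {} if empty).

{Wb}

Variables eligible for adjustment (non-descendants of En, excluding En and Ps): {Tf, Wb}.
Backdoor paths from En to Ps:
  P1: En <- Tf -> Wb -> Ps
  P2: En <- Wb -> Ps
The empty set is not sufficient: P1 (En <- Tf -> Wb -> Ps) has no collider blocking it and no conditioned non-collider, so it is open.
Try {Wb}:
  P1: blocked at chain node Wb ∈ conditioning set.
  P2: blocked at fork node Wb ∈ conditioning set.
{Wb} contains no descendant of En and blocks every backdoor path.
No other singleton works — e.g. {Tf} leaves P2 open — so {Wb} is the unique smallest valid adjustment set.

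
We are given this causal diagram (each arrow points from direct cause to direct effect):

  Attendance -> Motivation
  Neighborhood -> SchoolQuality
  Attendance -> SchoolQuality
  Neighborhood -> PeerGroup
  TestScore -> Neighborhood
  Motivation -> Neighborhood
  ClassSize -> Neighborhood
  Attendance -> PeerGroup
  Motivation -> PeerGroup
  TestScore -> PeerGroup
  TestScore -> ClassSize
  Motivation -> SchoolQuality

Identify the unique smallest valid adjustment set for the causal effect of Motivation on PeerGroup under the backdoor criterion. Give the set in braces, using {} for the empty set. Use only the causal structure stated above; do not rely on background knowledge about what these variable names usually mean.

Variables eligible for adjustment (non-descendants of Motivation, excluding Motivation and PeerGroup): {Attendance, ClassSize, TestScore}.
Backdoor paths from Motivation to PeerGroup:
  P1: Motivation <- Attendance -> PeerGroup
  P2: Motivation <- Attendance -> SchoolQuality <- Neighborhood <- TestScore -> PeerGroup
  P3: Motivation <- Attendance -> SchoolQuality <- Neighborhood <- ClassSize <- TestScore -> PeerGroup
  P4: Motivation <- Attendance -> SchoolQuality <- Neighborhood -> PeerGroup
The empty set is not sufficient: P1 (Motivation <- Attendance -> PeerGroup) has no collider blocking it and no conditioned non-collider, so it is open.
Try {Attendance}:
  P1: blocked at fork node Attendance ∈ conditioning set.
  P2: blocked at fork node Attendance ∈ conditioning set.
  P3: blocked at fork node Attendance ∈ conditioning set.
  P4: blocked at fork node Attendance ∈ conditioning set.
{Attendance} contains no descendant of Motivation and blocks every backdoor path.
No other singleton works — e.g. {TestScore} leaves P1 open — so {Attendance} is the unique smallest valid adjustment set.

{Attendance}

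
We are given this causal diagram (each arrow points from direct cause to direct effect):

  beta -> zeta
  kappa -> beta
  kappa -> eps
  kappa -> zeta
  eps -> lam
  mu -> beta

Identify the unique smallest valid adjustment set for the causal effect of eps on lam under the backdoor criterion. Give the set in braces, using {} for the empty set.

{}

Variables eligible for adjustment (non-descendants of eps, excluding eps and lam): {beta, kappa, mu, zeta}.
Backdoor paths from eps to lam:
  (none)
With no backdoor paths the empty set already satisfies the criterion, and it is trivially minimal.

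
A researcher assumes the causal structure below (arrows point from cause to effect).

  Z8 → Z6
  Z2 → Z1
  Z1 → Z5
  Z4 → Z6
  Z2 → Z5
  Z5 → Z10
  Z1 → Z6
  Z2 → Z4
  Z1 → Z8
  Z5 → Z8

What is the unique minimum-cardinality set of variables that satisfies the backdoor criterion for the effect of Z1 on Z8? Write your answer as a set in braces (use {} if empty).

Variables eligible for adjustment (non-descendants of Z1, excluding Z1 and Z8): {Z2, Z4}.
Backdoor paths from Z1 to Z8:
  P1: Z1 <- Z2 -> Z4 -> Z6 <- Z8
  P2: Z1 <- Z2 -> Z5 -> Z8
The empty set is not sufficient: P2 (Z1 <- Z2 -> Z5 -> Z8) has no collider blocking it and no conditioned non-collider, so it is open.
Try {Z2}:
  P1: blocked at fork node Z2 ∈ conditioning set.
  P2: blocked at fork node Z2 ∈ conditioning set.
{Z2} contains no descendant of Z1 and blocks every backdoor path.
No other singleton works — e.g. {Z4} leaves P2 open — so {Z2} is the unique smallest valid adjustment set.

{Z2}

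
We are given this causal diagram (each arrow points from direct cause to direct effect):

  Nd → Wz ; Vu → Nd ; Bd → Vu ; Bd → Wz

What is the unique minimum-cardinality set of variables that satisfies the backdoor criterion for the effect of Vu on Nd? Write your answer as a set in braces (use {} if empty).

Variables eligible for adjustment (non-descendants of Vu, excluding Vu and Nd): {Bd}.
Backdoor paths from Vu to Nd:
  P1: Vu <- Bd -> Wz <- Nd
Each backdoor path contains an unconditioned collider, so every path is already blocked with the empty conditioning set:
  P1: blocked at collider Wz (neither it nor any descendant is in the conditioning set).
The empty set is therefore the unique smallest valid set.

{}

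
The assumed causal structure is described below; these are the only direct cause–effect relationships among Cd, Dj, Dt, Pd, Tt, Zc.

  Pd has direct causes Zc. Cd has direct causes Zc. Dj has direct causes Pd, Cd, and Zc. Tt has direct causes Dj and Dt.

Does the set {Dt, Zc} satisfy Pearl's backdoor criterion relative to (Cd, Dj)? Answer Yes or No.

Yes

Backdoor paths from Cd to Dj (paths whose first edge points into Cd):
  P1: Cd <- Zc -> Pd -> Dj
  P2: Cd <- Zc -> Dj
Condition 1 (no descendant of Cd in the set): holds — descendants of Cd are {Dj, Tt}; none are in {Dt, Zc}.
Condition 2 (every backdoor path blocked by {Dt, Zc}):
  P1: blocked at fork node Zc ∈ conditioning set.
  P2: blocked at fork node Zc ∈ conditioning set.
{Dt, Zc} satisfies the backdoor criterion.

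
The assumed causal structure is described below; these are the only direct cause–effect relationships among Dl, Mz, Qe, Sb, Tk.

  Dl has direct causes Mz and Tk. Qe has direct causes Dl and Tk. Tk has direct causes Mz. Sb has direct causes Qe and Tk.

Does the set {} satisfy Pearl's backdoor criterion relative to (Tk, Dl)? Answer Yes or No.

Backdoor paths from Tk to Dl (paths whose first edge points into Tk):
  P1: Tk <- Mz -> Dl
Condition 1 (no descendant of Tk in the set): holds — descendants of Tk are {Dl, Qe, Sb}; none are in {}.
Condition 2 (every backdoor path blocked by {}):
  P1: open — no interior node is in the conditioning set.
{} does not satisfy the backdoor criterion.

No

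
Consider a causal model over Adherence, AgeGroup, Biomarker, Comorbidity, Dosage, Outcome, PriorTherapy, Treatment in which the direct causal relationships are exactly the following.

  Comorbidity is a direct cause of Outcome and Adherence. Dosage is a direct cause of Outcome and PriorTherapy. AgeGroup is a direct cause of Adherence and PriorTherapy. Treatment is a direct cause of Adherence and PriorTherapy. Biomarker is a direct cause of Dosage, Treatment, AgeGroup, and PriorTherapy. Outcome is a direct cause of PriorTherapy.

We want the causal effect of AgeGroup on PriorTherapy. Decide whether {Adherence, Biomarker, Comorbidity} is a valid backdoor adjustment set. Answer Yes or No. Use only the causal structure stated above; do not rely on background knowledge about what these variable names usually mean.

Backdoor paths from AgeGroup to PriorTherapy (paths whose first edge points into AgeGroup):
  P1: AgeGroup <- Biomarker -> Dosage -> Outcome <- Comorbidity -> Adherence <- Treatment -> PriorTherapy
  P2: AgeGroup <- Biomarker -> Dosage -> Outcome -> PriorTherapy
  P3: AgeGroup <- Biomarker -> Dosage -> PriorTherapy
  P4: AgeGroup <- Biomarker -> Treatment -> Adherence <- Comorbidity -> Outcome <- Dosage -> PriorTherapy
  P5: AgeGroup <- Biomarker -> Treatment -> Adherence <- Comorbidity -> Outcome -> PriorTherapy
  P6: AgeGroup <- Biomarker -> Treatment -> PriorTherapy
  P7: AgeGroup <- Biomarker -> PriorTherapy
Condition 1 (no descendant of AgeGroup in the set): FAILS — Adherence is a descendant of AgeGroup.
Condition 2 (every backdoor path blocked by {Adherence, Biomarker, Comorbidity}):
  P1: blocked at fork node Biomarker ∈ conditioning set.
  P2: blocked at fork node Biomarker ∈ conditioning set.
  P3: blocked at fork node Biomarker ∈ conditioning set.
  P4: blocked at fork node Biomarker ∈ conditioning set.
  P5: blocked at fork node Biomarker ∈ conditioning set.
  P6: blocked at fork node Biomarker ∈ conditioning set.
  P7: blocked at fork node Biomarker ∈ conditioning set.
{Adherence, Biomarker, Comorbidity} does not satisfy the backdoor criterion.

No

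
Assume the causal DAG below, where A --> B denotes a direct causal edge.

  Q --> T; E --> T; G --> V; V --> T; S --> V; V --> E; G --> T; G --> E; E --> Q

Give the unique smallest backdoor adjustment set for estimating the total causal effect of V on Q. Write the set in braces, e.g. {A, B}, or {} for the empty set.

{G}

Variables eligible for adjustment (non-descendants of V, excluding V and Q): {G, S}.
Backdoor paths from V to Q:
  P1: V <- G -> E -> Q
  P2: V <- G -> E -> T <- Q
  P3: V <- G -> T <- E -> Q
  P4: V <- G -> T <- Q
The empty set is not sufficient: P1 (V <- G -> E -> Q) has no collider blocking it and no conditioned non-collider, so it is open.
Try {G}:
  P1: blocked at fork node G ∈ conditioning set.
  P2: blocked at fork node G ∈ conditioning set.
  P3: blocked at fork node G ∈ conditioning set.
  P4: blocked at fork node G ∈ conditioning set.
{G} contains no descendant of V and blocks every backdoor path.
No other singleton works — e.g. {S} leaves P1 open — so {G} is the unique smallest valid adjustment set.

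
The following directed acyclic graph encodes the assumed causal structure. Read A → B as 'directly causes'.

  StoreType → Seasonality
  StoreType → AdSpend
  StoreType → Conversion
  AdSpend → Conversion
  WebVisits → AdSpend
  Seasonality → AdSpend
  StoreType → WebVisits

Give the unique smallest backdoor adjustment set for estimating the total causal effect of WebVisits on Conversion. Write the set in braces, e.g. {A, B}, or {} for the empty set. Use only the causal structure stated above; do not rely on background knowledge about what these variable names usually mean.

{StoreType}

Variables eligible for adjustment (non-descendants of WebVisits, excluding WebVisits and Conversion): {Seasonality, StoreType}.
Backdoor paths from WebVisits to Conversion:
  P1: WebVisits <- StoreType -> Seasonality -> AdSpend -> Conversion
  P2: WebVisits <- StoreType -> AdSpend -> Conversion
  P3: WebVisits <- StoreType -> Conversion
The empty set is not sufficient: P1 (WebVisits <- StoreType -> Seasonality -> AdSpend -> Conversion) has no collider blocking it and no conditioned non-collider, so it is open.
Try {StoreType}:
  P1: blocked at fork node StoreType ∈ conditioning set.
  P2: blocked at fork node StoreType ∈ conditioning set.
  P3: blocked at fork node StoreType ∈ conditioning set.
{StoreType} contains no descendant of WebVisits and blocks every backdoor path.
No other singleton works — e.g. {Seasonality} leaves P2 open — so {StoreType} is the unique smallest valid adjustment set.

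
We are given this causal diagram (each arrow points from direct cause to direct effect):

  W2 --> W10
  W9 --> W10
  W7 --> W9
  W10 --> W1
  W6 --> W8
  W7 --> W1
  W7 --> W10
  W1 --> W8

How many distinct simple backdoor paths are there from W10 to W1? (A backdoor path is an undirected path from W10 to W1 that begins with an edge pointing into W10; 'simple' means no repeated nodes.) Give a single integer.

A backdoor path from W10 to W1 is any simple undirected path whose first edge points into W10 (i.e. leaves W10 via a parent).
Parents of W10: {W2, W7, W9}.
Enumerating:
  P1: W10 <- W7 -> W1
  P2: W10 <- W9 <- W7 -> W1
That exhausts the simple backdoor paths. Count: 2.

2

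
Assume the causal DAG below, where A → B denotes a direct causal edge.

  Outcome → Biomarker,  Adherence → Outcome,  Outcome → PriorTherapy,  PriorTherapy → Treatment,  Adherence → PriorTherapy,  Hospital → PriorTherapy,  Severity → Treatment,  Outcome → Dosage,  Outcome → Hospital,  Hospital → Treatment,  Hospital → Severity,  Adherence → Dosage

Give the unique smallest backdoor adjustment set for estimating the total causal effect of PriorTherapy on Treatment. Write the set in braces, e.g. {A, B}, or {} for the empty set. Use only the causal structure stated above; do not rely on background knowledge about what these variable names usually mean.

{Hospital}

Variables eligible for adjustment (non-descendants of PriorTherapy, excluding PriorTherapy and Treatment): {Adherence, Biomarker, Dosage, Hospital, Outcome, Severity}.
Backdoor paths from PriorTherapy to Treatment:
  P1: PriorTherapy <- Adherence -> Outcome -> Hospital -> Severity -> Treatment
  P2: PriorTherapy <- Adherence -> Outcome -> Hospital -> Treatment
  P3: PriorTherapy <- Adherence -> Dosage <- Outcome -> Hospital -> Severity -> Treatment
  P4: PriorTherapy <- Adherence -> Dosage <- Outcome -> Hospital -> Treatment
  P5: PriorTherapy <- Outcome -> Hospital -> Severity -> Treatment
  P6: PriorTherapy <- Outcome -> Hospital -> Treatment
  P7: PriorTherapy <- Hospital -> Severity -> Treatment
  P8: PriorTherapy <- Hospital -> Treatment
The empty set is not sufficient: P1 (PriorTherapy <- Adherence -> Outcome -> Hospital -> Severity -> Treatment) has no collider blocking it and no conditioned non-collider, so it is open.
Try {Hospital}:
  P1: blocked at chain node Hospital ∈ conditioning set.
  P2: blocked at chain node Hospital ∈ conditioning set.
  P3: blocked at collider Dosage (neither it nor any descendant is in the conditioning set).
  P4: blocked at collider Dosage (neither it nor any descendant is in the conditioning set).
  P5: blocked at chain node Hospital ∈ conditioning set.
  P6: blocked at chain node Hospital ∈ conditioning set.
  P7: blocked at fork node Hospital ∈ conditioning set.
  P8: blocked at fork node Hospital ∈ conditioning set.
{Hospital} contains no descendant of PriorTherapy and blocks every backdoor path.
No other singleton works — e.g. {Adherence} leaves P5 open — so {Hospital} is the unique smallest valid adjustment set.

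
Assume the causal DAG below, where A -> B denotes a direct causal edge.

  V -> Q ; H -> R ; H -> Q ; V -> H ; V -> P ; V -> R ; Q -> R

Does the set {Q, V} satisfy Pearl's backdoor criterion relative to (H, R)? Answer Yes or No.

No

Backdoor paths from H to R (paths whose first edge points into H):
  P1: H <- V -> Q -> R
  P2: H <- V -> R
Condition 1 (no descendant of H in the set): FAILS — Q is a descendant of H.
Condition 2 (every backdoor path blocked by {Q, V}):
  P1: blocked at fork node V ∈ conditioning set.
  P2: blocked at fork node V ∈ conditioning set.
{Q, V} does not satisfy the backdoor criterion.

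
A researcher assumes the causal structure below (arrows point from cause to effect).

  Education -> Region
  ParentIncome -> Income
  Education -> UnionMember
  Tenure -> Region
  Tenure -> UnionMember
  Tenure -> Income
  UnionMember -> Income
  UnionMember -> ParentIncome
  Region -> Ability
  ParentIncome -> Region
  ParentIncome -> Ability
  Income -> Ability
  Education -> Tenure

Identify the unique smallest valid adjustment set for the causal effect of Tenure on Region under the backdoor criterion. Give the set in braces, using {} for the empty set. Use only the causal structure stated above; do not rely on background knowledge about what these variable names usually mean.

Variables eligible for adjustment (non-descendants of Tenure, excluding Tenure and Region): {Education}.
Backdoor paths from Tenure to Region:
  P1: Tenure <- Education -> UnionMember -> ParentIncome -> Income -> Ability <- Region
  P2: Tenure <- Education -> UnionMember -> ParentIncome -> Region
  P3: Tenure <- Education -> UnionMember -> ParentIncome -> Ability <- Region
  P4: Tenure <- Education -> UnionMember -> Income <- ParentIncome -> Region
  P5: Tenure <- Education -> UnionMember -> Income <- ParentIncome -> Ability <- Region
  P6: Tenure <- Education -> UnionMember -> Income -> Ability <- ParentIncome -> Region
  P7: Tenure <- Education -> UnionMember -> Income -> Ability <- Region
  P8: Tenure <- Education -> Region
The empty set is not sufficient: P2 (Tenure <- Education -> UnionMember -> ParentIncome -> Region) has no collider blocking it and no conditioned non-collider, so it is open.
Try {Education}:
  P1: blocked at fork node Education ∈ conditioning set.
  P2: blocked at fork node Education ∈ conditioning set.
  P3: blocked at fork node Education ∈ conditioning set.
  P4: blocked at fork node Education ∈ conditioning set.
  P5: blocked at fork node Education ∈ conditioning set.
  P6: blocked at fork node Education ∈ conditioning set.
  P7: blocked at fork node Education ∈ conditioning set.
  P8: blocked at fork node Education ∈ conditioning set.
{Education} contains no descendant of Tenure and blocks every backdoor path.
{Education} is the unique smallest valid adjustment set.

{Education}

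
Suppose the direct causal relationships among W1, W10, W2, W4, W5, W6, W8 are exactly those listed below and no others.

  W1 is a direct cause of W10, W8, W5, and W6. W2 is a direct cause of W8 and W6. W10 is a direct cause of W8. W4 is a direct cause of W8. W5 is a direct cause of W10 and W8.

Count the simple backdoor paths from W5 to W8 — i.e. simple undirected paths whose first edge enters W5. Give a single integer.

A backdoor path from W5 to W8 is any simple undirected path whose first edge points into W5 (i.e. leaves W5 via a parent).
Parents of W5: {W1}.
Enumerating:
  P1: W5 <- W1 -> W10 -> W8
  P2: W5 <- W1 -> W6 <- W2 -> W8
  P3: W5 <- W1 -> W8
That exhausts the simple backdoor paths. Count: 3.

3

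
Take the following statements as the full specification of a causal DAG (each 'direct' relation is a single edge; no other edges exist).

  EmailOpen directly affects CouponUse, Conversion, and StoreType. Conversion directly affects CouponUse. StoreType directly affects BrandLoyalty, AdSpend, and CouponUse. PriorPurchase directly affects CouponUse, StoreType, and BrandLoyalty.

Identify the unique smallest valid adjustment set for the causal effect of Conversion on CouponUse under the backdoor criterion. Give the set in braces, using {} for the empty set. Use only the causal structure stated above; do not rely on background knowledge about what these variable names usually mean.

{EmailOpen}

Variables eligible for adjustment (non-descendants of Conversion, excluding Conversion and CouponUse): {AdSpend, BrandLoyalty, EmailOpen, PriorPurchase, StoreType}.
Backdoor paths from Conversion to CouponUse:
  P1: Conversion <- EmailOpen -> StoreType <- PriorPurchase -> CouponUse
  P2: Conversion <- EmailOpen -> StoreType -> CouponUse
  P3: Conversion <- EmailOpen -> StoreType -> BrandLoyalty <- PriorPurchase -> CouponUse
  P4: Conversion <- EmailOpen -> CouponUse
The empty set is not sufficient: P2 (Conversion <- EmailOpen -> StoreType -> CouponUse) has no collider blocking it and no conditioned non-collider, so it is open.
Try {EmailOpen}:
  P1: blocked at fork node EmailOpen ∈ conditioning set.
  P2: blocked at fork node EmailOpen ∈ conditioning set.
  P3: blocked at fork node EmailOpen ∈ conditioning set.
  P4: blocked at fork node EmailOpen ∈ conditioning set.
{EmailOpen} contains no descendant of Conversion and blocks every backdoor path.
No other singleton works — e.g. {PriorPurchase} leaves P2 open — so {EmailOpen} is the unique smallest valid adjustment set.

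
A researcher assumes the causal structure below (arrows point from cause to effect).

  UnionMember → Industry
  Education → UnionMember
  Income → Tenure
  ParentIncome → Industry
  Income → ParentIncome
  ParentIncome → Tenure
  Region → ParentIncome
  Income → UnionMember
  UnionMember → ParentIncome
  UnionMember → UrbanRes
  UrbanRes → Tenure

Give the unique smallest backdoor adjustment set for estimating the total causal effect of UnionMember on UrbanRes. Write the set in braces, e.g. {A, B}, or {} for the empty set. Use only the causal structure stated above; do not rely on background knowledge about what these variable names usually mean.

Variables eligible for adjustment (non-descendants of UnionMember, excluding UnionMember and UrbanRes): {Education, Income, Region}.
Backdoor paths from UnionMember to UrbanRes:
  P1: UnionMember <- Income -> ParentIncome -> Tenure <- UrbanRes
  P2: UnionMember <- Income -> Tenure <- UrbanRes
Each backdoor path contains an unconditioned collider, so every path is already blocked with the empty conditioning set:
  P1: blocked at collider Tenure (neither it nor any descendant is in the conditioning set).
  P2: blocked at collider Tenure (neither it nor any descendant is in the conditioning set).
The empty set is therefore the unique smallest valid set.

{}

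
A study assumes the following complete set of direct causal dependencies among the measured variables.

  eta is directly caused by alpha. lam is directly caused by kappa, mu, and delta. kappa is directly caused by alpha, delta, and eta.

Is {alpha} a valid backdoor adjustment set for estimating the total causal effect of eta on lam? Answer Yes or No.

Backdoor paths from eta to lam (paths whose first edge points into eta):
  P1: eta <- alpha -> kappa <- delta -> lam
  P2: eta <- alpha -> kappa -> lam
Condition 1 (no descendant of eta in the set): holds — descendants of eta are {kappa, lam}; none are in {alpha}.
Condition 2 (every backdoor path blocked by {alpha}):
  P1: blocked at fork node alpha ∈ conditioning set.
  P2: blocked at fork node alpha ∈ conditioning set.
{alpha} satisfies the backdoor criterion.

Yes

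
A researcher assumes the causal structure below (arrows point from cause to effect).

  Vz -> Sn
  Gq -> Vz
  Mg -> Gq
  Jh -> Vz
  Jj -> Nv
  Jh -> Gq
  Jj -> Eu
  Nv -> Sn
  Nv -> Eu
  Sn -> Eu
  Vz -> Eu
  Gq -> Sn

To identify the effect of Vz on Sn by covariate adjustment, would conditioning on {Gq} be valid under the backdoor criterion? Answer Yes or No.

Yes

Backdoor paths from Vz to Sn (paths whose first edge points into Vz):
  P1: Vz <- Jh -> Gq -> Sn
  P2: Vz <- Gq -> Sn
Condition 1 (no descendant of Vz in the set): holds — descendants of Vz are {Eu, Sn}; none are in {Gq}.
Condition 2 (every backdoor path blocked by {Gq}):
  P1: blocked at chain node Gq ∈ conditioning set.
  P2: blocked at fork node Gq ∈ conditioning set.
{Gq} satisfies the backdoor criterion.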